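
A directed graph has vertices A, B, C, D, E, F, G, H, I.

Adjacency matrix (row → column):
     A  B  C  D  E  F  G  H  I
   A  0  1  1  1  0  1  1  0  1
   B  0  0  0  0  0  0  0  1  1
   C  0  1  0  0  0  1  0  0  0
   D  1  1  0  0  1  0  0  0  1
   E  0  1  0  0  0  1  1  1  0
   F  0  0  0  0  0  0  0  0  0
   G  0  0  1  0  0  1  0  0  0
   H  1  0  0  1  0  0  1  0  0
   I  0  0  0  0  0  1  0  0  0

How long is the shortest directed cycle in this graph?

2

For each vertex v, BFS finds the shortest path from v back to v.
The shortest such closed walk is D → A → D, length 2.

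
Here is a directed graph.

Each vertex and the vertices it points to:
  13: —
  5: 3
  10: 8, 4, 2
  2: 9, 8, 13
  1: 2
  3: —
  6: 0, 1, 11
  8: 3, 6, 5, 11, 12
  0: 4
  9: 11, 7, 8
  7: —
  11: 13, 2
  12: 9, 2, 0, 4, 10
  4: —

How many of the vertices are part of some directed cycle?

8

A vertex is on a directed cycle iff it belongs to a strongly connected component of size ≥ 2 (or has a self-loop).
The vertices on cycles are {1, 2, 6, 8, 9, 10, 11, 12} — 8 in total.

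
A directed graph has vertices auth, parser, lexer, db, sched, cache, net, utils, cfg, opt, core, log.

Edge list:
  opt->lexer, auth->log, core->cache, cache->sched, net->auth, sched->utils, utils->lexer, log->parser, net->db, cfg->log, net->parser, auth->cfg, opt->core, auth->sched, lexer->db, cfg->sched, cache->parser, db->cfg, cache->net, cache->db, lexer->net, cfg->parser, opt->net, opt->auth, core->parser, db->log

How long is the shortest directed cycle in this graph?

For each vertex v, BFS finds the shortest path from v back to v.
The shortest such closed walk is lexer → db → cfg → sched → utils → lexer, length 5.

5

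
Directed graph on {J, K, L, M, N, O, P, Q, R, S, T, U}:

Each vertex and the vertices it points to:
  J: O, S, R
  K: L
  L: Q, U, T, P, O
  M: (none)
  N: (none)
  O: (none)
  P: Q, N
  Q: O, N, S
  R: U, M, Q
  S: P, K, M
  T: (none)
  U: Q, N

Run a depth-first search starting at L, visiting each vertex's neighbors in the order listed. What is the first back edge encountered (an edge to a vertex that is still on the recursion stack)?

DFS from L (visiting each vertex's neighbors in the order listed); mark gray on enter, black on exit:
L gray
  Q gray
    O gray
    O black
    N gray
    N black
    S gray
      P gray
        P→Q: Q is gray → back edge
First back edge: P → Q.

P->Q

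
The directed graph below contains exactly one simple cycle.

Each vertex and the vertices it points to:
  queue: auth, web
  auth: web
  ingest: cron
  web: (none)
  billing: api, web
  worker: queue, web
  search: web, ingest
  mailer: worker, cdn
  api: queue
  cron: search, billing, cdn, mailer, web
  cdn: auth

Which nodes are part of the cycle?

DFS with gray/black marking from cron:
cron gray
  search gray
    web gray
    web black
    ingest gray
      ingest→cron: cron is gray → back edge
Back edge closes the cycle cron → search → ingest → cron; its vertices are {cron, ingest, search}.

cron, ingest, search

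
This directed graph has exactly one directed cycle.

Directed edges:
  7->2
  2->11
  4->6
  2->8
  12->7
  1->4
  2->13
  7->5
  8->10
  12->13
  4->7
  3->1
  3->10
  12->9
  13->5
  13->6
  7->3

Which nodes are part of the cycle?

DFS with gray/black marking from 7:
7 gray
  3 gray
    1 gray
      4 gray
        4→7: 7 is gray → back edge
Back edge closes the cycle 7 → 3 → 1 → 4 → 7; its vertices are {1, 3, 4, 7}.

1, 3, 4, 7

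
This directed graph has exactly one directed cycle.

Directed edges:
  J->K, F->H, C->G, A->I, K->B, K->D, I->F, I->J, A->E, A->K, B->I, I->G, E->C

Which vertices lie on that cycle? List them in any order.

B, I, J, K

DFS with gray/black marking from I:
I gray
  F gray
    H gray
    H black
  F black
  G gray
  G black
  J gray
    K gray
      D gray
      D black
      B gray
        B→I: I is gray → back edge
Back edge closes the cycle I → J → K → B → I; its vertices are {B, I, J, K}.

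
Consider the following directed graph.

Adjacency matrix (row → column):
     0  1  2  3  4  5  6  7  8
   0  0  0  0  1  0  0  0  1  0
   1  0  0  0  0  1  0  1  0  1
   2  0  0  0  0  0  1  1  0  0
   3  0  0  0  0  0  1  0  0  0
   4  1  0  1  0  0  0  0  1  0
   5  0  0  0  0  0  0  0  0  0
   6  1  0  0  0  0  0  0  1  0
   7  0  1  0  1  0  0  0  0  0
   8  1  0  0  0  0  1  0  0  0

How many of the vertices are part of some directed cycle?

7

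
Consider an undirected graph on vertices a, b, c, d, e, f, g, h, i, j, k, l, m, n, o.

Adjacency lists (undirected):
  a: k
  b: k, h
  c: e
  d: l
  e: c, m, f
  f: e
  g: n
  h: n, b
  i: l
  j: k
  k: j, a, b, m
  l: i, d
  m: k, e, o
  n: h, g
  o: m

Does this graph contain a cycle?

No

DFS, tracking each vertex's parent; an edge to a visited non-parent vertex closes a cycle.
Start from g:
visit g (parent –)
  visit n (parent g)
    visit h (parent n)
      h–n: parent, skip
      visit b (parent h)
        visit k (parent b)
          visit j (parent k)
            j–k: parent, skip
          visit a (parent k)
            a–k: parent, skip
          k–b: parent, skip
          visit m (parent k)
            m–k: parent, skip
            visit e (parent m)
              visit c (parent e)
                c–e: parent, skip
              e–m: parent, skip
              visit f (parent e)
                f–e: parent, skip
            visit o (parent m)
              o–m: parent, skip
        b–h: parent, skip
    n–g: parent, skip
visit d (parent –)
  visit l (parent d)
    visit i (parent l)
      i–l: parent, skip
    l–d: parent, skip
No non-parent visited neighbor found — the graph is a forest.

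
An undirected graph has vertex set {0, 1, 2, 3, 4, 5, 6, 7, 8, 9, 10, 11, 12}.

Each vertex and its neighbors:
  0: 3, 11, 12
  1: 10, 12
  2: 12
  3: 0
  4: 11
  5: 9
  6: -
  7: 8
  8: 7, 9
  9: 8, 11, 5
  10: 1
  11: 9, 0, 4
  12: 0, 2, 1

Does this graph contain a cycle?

DFS, tracking each vertex's parent; an edge to a visited non-parent vertex closes a cycle.
Start from 1:
visit 1 (parent –)
  visit 10 (parent 1)
    10–1: parent, skip
  visit 12 (parent 1)
    visit 0 (parent 12)
      visit 3 (parent 0)
        3–0: parent, skip
      visit 11 (parent 0)
        visit 9 (parent 11)
          visit 8 (parent 9)
            visit 7 (parent 8)
              7–8: parent, skip
            8–9: parent, skip
          9–11: parent, skip
          visit 5 (parent 9)
            5–9: parent, skip
        11–0: parent, skip
        visit 4 (parent 11)
          4–11: parent, skip
      0–12: parent, skip
    visit 2 (parent 12)
      2–12: parent, skip
    12–1: parent, skip
visit 6 (parent –)
No non-parent visited neighbor found — the graph is a forest.

No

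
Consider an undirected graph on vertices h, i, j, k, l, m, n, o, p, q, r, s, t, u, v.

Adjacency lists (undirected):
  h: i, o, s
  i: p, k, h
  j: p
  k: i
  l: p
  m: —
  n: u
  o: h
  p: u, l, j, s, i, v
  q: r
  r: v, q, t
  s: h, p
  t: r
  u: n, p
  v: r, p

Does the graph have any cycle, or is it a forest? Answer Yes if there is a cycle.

DFS, tracking each vertex's parent; an edge to a visited non-parent vertex closes a cycle.
Start from l:
visit l (parent –)
  visit p (parent l)
    visit u (parent p)
      visit n (parent u)
        n–u: parent, skip
      u–p: parent, skip
    p–l: parent, skip
    visit j (parent p)
      j–p: parent, skip
    visit s (parent p)
      visit h (parent s)
        visit i (parent h)
          i–p: p visited and ≠ parent → cycle
Cycle: p – s – h – i – p.

Yes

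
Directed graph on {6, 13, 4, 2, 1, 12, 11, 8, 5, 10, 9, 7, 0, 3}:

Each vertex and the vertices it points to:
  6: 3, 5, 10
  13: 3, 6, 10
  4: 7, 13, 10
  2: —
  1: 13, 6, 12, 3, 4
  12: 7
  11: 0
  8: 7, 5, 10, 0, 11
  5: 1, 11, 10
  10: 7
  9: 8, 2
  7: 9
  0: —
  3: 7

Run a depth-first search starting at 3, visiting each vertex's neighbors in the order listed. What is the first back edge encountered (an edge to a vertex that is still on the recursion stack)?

8→7

DFS from 3 (visiting each vertex's neighbors in the order listed); mark gray on enter, black on exit:
3 gray
  7 gray
    9 gray
      8 gray
        8→7: 7 is gray → back edge
First back edge: 8 → 7.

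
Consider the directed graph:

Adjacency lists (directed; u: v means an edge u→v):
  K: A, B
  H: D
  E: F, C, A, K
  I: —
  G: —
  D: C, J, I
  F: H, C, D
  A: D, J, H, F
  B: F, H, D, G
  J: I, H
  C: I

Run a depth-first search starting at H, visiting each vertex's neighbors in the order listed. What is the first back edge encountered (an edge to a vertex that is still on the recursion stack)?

J→H

DFS from H (visiting each vertex's neighbors in the order listed); mark gray on enter, black on exit:
H gray
  D gray
    C gray
      I gray
      I black
    C black
    J gray
      J→I: I black — skip
      J→H: H is gray → back edge
First back edge: J → H.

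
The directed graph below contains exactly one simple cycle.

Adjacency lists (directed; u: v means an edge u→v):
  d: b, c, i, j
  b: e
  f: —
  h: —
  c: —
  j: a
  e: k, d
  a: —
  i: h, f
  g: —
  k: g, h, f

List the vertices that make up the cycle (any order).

DFS with gray/black marking from e:
e gray
  k gray
    g gray
    g black
    h gray
    h black
    f gray
    f black
  k black
  d gray
    b gray
      b→e: e is gray → back edge
Back edge closes the cycle e → d → b → e; its vertices are {b, d, e}.

b, d, e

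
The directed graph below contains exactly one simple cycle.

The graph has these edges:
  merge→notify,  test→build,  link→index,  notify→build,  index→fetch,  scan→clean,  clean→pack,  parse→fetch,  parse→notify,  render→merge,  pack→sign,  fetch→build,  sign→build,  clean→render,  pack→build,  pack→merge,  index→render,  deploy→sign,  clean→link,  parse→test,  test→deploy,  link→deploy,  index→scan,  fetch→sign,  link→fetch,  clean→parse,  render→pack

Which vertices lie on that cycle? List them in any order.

link, scan, clean, index

DFS with gray/black marking from clean:
clean gray
  parse gray
    test gray
      deploy gray
        sign gray
          build gray
          build black
        sign black
      deploy black
      test→build: build black — skip
    test black
    fetch gray
      fetch→sign: sign black — skip
      fetch→build: build black — skip
    fetch black
    notify gray
      notify→build: build black — skip
    notify black
  parse black
  link gray
    link→fetch: fetch black — skip
    link→deploy: deploy black — skip
    index gray
      render gray
        pack gray
          pack→build: build black — skip
          merge gray
            merge→notify: notify black — skip
          merge black
          pack→sign: sign black — skip
        pack black
        render→merge: merge black — skip
      render black
      scan gray
        scan→clean: clean is gray → back edge
Back edge closes the cycle clean → link → index → scan → clean; its vertices are {link, scan, clean, index}.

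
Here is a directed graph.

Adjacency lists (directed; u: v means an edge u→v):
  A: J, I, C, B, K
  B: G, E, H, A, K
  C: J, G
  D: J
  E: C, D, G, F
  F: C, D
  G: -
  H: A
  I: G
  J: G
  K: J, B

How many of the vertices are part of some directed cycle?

4

A vertex is on a directed cycle iff it belongs to a strongly connected component of size ≥ 2 (or has a self-loop).
The vertices on cycles are {A, B, H, K} — 4 in total.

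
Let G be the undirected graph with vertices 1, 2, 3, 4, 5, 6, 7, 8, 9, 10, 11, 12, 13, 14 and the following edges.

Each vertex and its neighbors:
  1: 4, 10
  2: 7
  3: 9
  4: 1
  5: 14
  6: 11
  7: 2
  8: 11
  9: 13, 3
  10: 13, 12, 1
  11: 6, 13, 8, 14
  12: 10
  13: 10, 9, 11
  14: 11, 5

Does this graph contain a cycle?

DFS, tracking each vertex's parent; an edge to a visited non-parent vertex closes a cycle.
Start from 13:
visit 13 (parent –)
  visit 10 (parent 13)
    10–13: parent, skip
    visit 12 (parent 10)
      12–10: parent, skip
    visit 1 (parent 10)
      visit 4 (parent 1)
        4–1: parent, skip
      1–10: parent, skip
  visit 9 (parent 13)
    9–13: parent, skip
    visit 3 (parent 9)
      3–9: parent, skip
  visit 11 (parent 13)
    visit 6 (parent 11)
      6–11: parent, skip
    11–13: parent, skip
    visit 8 (parent 11)
      8–11: parent, skip
    visit 14 (parent 11)
      14–11: parent, skip
      visit 5 (parent 14)
        5–14: parent, skip
visit 2 (parent –)
  visit 7 (parent 2)
    7–2: parent, skip
No non-parent visited neighbor found — the graph is a forest.

No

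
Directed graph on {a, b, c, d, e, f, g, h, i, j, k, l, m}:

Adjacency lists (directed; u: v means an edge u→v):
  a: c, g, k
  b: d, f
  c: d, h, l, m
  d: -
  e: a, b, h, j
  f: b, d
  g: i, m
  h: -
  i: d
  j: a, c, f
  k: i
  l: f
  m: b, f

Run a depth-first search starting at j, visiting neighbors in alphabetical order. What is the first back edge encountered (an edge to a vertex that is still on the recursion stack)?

DFS from j (visiting neighbors in alphabetical order); mark gray on enter, black on exit:
j gray
  a gray
    c gray
      d gray
      d black
      h gray
      h black
      l gray
        f gray
          b gray
            b→d: d black — skip
            b→f: f is gray → back edge
First back edge: b → f.

b→f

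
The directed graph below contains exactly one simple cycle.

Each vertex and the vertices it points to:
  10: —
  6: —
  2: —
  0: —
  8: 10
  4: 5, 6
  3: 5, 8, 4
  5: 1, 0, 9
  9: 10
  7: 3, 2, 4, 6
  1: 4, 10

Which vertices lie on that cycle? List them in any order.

DFS with gray/black marking from 5:
5 gray
  1 gray
    4 gray
      4→5: 5 is gray → back edge
Back edge closes the cycle 5 → 1 → 4 → 5; its vertices are {1, 4, 5}.

1, 4, 5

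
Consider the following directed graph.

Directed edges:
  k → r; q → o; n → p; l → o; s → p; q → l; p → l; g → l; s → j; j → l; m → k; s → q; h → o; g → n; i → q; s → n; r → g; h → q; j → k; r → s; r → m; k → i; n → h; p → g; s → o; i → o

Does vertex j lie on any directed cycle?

j is on a cycle iff j can reach itself via ≥1 edge.
j → k → r → s → j — yes.

Yes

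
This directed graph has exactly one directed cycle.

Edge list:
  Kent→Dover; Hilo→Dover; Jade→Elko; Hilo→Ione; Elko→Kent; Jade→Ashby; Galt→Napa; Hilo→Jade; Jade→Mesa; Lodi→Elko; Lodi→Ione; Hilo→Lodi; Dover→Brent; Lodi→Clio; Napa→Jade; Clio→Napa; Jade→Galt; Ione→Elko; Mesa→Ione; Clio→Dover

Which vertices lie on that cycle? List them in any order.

Galt, Jade, Napa

DFS with gray/black marking from Jade:
Jade gray
  Mesa gray
    Ione gray
      Elko gray
        Kent gray
          Dover gray
            Brent gray
            Brent black
          Dover black
        Kent black
      Elko black
    Ione black
  Mesa black
  Jade→Elko: Elko black — skip
  Galt gray
    Napa gray
      Napa→Jade: Jade is gray → back edge
Back edge closes the cycle Jade → Galt → Napa → Jade; its vertices are {Galt, Jade, Napa}.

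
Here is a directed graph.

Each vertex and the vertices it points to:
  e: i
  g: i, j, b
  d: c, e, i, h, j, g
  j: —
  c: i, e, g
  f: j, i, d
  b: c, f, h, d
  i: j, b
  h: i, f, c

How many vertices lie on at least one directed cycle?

8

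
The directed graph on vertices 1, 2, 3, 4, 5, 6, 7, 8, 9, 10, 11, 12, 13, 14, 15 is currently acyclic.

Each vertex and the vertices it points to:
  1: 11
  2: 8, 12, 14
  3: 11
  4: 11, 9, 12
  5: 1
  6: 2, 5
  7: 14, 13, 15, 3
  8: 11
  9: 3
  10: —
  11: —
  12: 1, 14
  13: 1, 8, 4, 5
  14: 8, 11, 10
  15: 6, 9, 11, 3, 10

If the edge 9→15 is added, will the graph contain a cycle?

Yes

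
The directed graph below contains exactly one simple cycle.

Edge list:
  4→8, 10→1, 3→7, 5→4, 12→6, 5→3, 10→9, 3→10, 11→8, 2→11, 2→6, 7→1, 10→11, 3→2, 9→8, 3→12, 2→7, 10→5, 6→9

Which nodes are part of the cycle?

DFS with gray/black marking from 3:
3 gray
  12 gray
    6 gray
      9 gray
        8 gray
        8 black
      9 black
    6 black
  12 black
  10 gray
    11 gray
      11→8: 8 black — skip
    11 black
    10→9: 9 black — skip
    1 gray
    1 black
    5 gray
      5→3: 3 is gray → back edge
Back edge closes the cycle 3 → 10 → 5 → 3; its vertices are {3, 5, 10}.

3, 5, 10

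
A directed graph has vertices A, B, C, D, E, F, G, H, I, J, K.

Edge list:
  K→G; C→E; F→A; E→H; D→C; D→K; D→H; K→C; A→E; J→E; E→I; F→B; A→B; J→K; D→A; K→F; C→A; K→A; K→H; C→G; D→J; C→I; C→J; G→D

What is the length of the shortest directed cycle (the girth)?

3

For each vertex v, BFS finds the shortest path from v back to v.
The shortest such closed walk is K → G → D → K, length 3.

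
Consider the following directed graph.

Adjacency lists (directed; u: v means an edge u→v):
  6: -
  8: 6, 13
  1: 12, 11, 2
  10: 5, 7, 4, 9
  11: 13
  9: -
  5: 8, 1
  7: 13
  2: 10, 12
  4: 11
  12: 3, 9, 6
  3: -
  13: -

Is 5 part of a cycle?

5 is on a cycle iff 5 can reach itself via ≥1 edge.
5 → 1 → 2 → 10 → 5 — yes.

Yes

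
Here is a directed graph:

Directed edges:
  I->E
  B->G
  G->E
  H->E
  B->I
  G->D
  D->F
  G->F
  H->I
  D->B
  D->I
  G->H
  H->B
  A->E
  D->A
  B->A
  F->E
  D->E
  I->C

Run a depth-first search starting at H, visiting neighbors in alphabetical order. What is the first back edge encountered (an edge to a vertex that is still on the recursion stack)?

D->B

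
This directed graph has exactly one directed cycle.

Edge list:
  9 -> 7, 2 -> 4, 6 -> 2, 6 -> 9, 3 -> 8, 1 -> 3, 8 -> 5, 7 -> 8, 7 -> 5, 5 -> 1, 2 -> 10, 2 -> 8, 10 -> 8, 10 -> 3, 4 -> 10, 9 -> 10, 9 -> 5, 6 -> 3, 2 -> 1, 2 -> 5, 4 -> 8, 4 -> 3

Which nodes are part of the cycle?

1, 3, 5, 8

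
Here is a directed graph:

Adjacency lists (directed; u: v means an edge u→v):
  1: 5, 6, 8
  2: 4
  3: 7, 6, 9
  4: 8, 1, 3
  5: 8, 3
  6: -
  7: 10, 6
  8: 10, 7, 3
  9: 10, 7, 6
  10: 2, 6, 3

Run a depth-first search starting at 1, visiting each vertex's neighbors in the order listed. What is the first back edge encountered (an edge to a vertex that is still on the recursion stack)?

DFS from 1 (visiting each vertex's neighbors in the order listed); mark gray on enter, black on exit:
1 gray
  5 gray
    8 gray
      10 gray
        2 gray
          4 gray
            4→8: 8 is gray → back edge
First back edge: 4 → 8.

4->8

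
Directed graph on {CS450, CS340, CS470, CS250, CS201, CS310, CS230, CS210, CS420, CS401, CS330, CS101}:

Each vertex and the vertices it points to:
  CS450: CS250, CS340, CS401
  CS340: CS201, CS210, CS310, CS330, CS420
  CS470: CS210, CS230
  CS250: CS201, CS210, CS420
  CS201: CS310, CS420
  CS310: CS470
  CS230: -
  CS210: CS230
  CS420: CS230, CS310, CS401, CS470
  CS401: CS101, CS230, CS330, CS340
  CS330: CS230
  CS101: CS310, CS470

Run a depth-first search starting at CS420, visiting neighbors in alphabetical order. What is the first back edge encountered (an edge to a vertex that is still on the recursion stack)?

CS201→CS420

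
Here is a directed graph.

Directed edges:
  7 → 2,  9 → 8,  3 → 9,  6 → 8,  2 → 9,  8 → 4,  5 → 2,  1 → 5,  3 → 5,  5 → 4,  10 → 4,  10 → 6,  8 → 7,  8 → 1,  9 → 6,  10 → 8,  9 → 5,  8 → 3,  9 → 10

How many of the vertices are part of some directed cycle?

9

A vertex is on a directed cycle iff it belongs to a strongly connected component of size ≥ 2 (or has a self-loop).
The vertices on cycles are {1, 2, 3, 5, 6, 7, 8, 9, 10} — 9 in total.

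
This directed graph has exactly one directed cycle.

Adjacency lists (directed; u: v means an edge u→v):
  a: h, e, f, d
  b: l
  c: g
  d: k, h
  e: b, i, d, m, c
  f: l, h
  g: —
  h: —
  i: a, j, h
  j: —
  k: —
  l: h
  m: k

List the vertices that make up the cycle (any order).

a, e, i

DFS with gray/black marking from a:
a gray
  h gray
  h black
  e gray
    b gray
      l gray
        l→h: h black — skip
      l black
    b black
    i gray
      i→a: a is gray → back edge
Back edge closes the cycle a → e → i → a; its vertices are {a, e, i}.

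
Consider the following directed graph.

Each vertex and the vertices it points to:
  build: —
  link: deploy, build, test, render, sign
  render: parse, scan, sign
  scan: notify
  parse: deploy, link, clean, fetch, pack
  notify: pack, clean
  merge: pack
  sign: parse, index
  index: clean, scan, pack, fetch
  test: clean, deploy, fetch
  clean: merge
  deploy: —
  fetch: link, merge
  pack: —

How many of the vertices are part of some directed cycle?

7

A vertex is on a directed cycle iff it belongs to a strongly connected component of size ≥ 2 (or has a self-loop).
The vertices on cycles are {link, sign, test, fetch, index, parse, render} — 7 in total.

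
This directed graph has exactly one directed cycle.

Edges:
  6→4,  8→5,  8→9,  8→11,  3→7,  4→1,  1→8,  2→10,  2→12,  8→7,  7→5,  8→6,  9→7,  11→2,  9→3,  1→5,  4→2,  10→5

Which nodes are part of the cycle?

1, 4, 6, 8

DFS with gray/black marking from 8:
8 gray
  11 gray
    2 gray
      10 gray
        5 gray
        5 black
      10 black
      12 gray
      12 black
    2 black
  11 black
  6 gray
    4 gray
      4→2: 2 black — skip
      1 gray
        1→8: 8 is gray → back edge
Back edge closes the cycle 8 → 6 → 4 → 1 → 8; its vertices are {1, 4, 6, 8}.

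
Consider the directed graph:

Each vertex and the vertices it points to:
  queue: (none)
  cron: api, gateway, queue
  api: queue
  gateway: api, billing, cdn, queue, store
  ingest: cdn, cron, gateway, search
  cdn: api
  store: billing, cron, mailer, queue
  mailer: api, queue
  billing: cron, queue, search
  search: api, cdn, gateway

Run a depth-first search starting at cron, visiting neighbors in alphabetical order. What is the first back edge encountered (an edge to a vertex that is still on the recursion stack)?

DFS from cron (visiting neighbors in alphabetical order); mark gray on enter, black on exit:
cron gray
  api gray
    queue gray
    queue black
  api black
  gateway gray
    gateway→api: api black — skip
    billing gray
      billing→cron: cron is gray → back edge
First back edge: billing → cron.

billing→cron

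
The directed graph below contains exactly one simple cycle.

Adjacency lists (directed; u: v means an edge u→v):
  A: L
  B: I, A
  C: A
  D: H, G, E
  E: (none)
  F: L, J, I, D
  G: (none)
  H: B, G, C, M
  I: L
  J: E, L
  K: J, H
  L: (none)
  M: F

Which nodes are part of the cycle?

D, F, H, M

DFS with gray/black marking from H:
H gray
  B gray
    I gray
      L gray
      L black
    I black
    A gray
      A→L: L black — skip
    A black
  B black
  G gray
  G black
  C gray
    C→A: A black — skip
  C black
  M gray
    F gray
      F→L: L black — skip
      J gray
        E gray
        E black
        J→L: L black — skip
      J black
      F→I: I black — skip
      D gray
        D→H: H is gray → back edge
Back edge closes the cycle H → M → F → D → H; its vertices are {D, F, H, M}.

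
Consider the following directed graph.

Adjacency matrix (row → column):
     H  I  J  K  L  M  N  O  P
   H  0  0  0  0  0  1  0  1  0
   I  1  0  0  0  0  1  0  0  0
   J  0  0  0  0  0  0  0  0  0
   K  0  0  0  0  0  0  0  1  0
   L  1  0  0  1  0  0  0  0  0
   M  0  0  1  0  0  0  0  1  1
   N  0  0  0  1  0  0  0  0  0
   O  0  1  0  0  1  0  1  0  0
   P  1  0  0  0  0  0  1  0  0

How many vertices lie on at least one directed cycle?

A vertex is on a directed cycle iff it belongs to a strongly connected component of size ≥ 2 (or has a self-loop).
The vertices on cycles are {H, I, K, L, M, N, O, P} — 8 in total.

8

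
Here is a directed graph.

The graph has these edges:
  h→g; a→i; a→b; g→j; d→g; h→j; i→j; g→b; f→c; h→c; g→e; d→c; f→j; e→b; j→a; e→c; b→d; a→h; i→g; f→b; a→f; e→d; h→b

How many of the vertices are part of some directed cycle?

9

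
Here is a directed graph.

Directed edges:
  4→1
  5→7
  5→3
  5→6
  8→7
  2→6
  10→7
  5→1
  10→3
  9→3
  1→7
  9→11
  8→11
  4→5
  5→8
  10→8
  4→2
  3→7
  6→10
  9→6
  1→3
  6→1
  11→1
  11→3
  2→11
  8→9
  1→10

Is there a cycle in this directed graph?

Yes

DFS with white/gray/black marking, starting from 9:
9 gray
  11 gray
    1 gray
      3 gray
        7 gray
        7 black
      3 black
      10 gray
        10→7: 7 black — skip
        10→3: 3 black — skip
        8 gray
          8→9: 9 is gray → back edge
Back edge found, so a cycle exists: 9 → 11 → 1 → 10 → 8 → 9.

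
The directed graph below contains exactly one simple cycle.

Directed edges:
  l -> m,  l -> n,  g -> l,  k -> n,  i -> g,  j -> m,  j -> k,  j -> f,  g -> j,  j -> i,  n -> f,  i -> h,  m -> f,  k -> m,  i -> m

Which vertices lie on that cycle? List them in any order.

g, i, j

DFS with gray/black marking from j:
j gray
  f gray
  f black
  i gray
    g gray
      g→j: j is gray → back edge
Back edge closes the cycle j → i → g → j; its vertices are {g, i, j}.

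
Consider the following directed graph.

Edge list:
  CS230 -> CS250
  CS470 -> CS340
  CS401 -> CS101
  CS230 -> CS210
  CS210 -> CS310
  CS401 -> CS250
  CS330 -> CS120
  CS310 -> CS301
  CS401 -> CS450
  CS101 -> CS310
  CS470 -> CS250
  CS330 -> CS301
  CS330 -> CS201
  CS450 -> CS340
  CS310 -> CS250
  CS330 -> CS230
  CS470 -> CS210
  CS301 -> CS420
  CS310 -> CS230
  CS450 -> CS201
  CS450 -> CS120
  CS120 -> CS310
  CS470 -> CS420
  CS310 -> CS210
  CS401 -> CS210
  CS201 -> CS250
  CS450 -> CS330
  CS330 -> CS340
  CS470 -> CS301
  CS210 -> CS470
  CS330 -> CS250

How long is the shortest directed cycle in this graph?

2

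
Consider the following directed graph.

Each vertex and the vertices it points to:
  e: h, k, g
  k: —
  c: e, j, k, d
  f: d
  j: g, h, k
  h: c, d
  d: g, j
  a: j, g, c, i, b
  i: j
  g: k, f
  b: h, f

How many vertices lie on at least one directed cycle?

A vertex is on a directed cycle iff it belongs to a strongly connected component of size ≥ 2 (or has a self-loop).
The vertices on cycles are {c, d, e, f, g, h, j} — 7 in total.

7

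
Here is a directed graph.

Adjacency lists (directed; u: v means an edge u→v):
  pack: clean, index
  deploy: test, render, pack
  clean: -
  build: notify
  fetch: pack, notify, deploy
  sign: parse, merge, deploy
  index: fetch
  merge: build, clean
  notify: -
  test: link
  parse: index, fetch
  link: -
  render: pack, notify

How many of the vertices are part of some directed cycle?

5

A vertex is on a directed cycle iff it belongs to a strongly connected component of size ≥ 2 (or has a self-loop).
The vertices on cycles are {pack, fetch, index, deploy, render} — 5 in total.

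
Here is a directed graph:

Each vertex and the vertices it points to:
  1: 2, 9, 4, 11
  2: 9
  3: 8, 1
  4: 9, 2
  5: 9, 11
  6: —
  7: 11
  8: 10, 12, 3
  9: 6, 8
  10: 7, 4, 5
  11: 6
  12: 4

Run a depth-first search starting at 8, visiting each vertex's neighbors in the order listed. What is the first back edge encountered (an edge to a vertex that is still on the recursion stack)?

DFS from 8 (visiting each vertex's neighbors in the order listed); mark gray on enter, black on exit:
8 gray
  10 gray
    7 gray
      11 gray
        6 gray
        6 black
      11 black
    7 black
    4 gray
      9 gray
        9→6: 6 black — skip
        9→8: 8 is gray → back edge
First back edge: 9 → 8.

9→8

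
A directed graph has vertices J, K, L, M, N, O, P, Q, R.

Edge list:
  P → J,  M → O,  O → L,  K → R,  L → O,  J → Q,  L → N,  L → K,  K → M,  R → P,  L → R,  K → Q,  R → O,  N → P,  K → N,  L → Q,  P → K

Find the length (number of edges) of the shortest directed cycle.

For each vertex v, BFS finds the shortest path from v back to v.
The shortest such closed walk is O → L → O, length 2.

2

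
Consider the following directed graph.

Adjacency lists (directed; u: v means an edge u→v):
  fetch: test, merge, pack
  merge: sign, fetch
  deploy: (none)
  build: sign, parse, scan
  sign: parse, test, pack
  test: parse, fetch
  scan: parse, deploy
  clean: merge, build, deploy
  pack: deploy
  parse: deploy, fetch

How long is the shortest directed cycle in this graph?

2

For each vertex v, BFS finds the shortest path from v back to v.
The shortest such closed walk is merge → fetch → merge, length 2.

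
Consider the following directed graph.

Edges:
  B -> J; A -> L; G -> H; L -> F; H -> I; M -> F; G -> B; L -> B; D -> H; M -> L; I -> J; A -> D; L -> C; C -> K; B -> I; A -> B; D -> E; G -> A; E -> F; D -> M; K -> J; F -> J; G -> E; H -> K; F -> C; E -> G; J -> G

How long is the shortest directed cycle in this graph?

2

For each vertex v, BFS finds the shortest path from v back to v.
The shortest such closed walk is G → E → G, length 2.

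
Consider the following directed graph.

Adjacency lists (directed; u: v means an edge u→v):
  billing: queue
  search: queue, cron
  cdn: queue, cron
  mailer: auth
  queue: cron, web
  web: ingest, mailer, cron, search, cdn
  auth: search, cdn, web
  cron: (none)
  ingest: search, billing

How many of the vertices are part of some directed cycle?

A vertex is on a directed cycle iff it belongs to a strongly connected component of size ≥ 2 (or has a self-loop).
The vertices on cycles are {cdn, web, auth, queue, ingest, mailer, search, billing} — 8 in total.

8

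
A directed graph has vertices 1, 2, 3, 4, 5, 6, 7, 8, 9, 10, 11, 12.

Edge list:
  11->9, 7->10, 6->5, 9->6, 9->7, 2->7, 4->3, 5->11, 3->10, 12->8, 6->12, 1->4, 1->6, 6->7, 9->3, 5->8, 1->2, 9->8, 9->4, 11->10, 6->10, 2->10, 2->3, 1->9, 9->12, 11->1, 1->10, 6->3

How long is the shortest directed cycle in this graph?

For each vertex v, BFS finds the shortest path from v back to v.
The shortest such closed walk is 1 → 6 → 5 → 11 → 1, length 4.

4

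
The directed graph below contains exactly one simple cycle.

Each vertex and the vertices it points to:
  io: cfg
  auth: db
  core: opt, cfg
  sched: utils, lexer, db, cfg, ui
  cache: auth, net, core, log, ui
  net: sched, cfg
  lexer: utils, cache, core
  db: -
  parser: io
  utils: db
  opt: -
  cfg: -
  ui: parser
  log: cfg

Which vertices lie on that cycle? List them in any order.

DFS with gray/black marking from sched:
sched gray
  utils gray
    db gray
    db black
  utils black
  lexer gray
    lexer→utils: utils black — skip
    cache gray
      auth gray
        auth→db: db black — skip
      auth black
      net gray
        net→sched: sched is gray → back edge
Back edge closes the cycle sched → lexer → cache → net → sched; its vertices are {net, cache, lexer, sched}.

net, cache, lexer, sched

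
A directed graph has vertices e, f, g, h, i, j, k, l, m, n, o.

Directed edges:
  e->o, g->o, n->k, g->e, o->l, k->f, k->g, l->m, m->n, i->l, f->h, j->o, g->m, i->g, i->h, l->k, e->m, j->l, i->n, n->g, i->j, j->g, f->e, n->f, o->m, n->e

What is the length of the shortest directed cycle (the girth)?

For each vertex v, BFS finds the shortest path from v back to v.
The shortest such closed walk is n → e → m → n, length 3.

3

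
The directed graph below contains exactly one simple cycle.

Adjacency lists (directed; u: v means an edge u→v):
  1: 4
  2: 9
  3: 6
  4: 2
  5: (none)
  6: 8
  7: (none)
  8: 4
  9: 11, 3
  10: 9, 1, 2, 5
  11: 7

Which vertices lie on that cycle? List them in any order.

DFS with gray/black marking from 9:
9 gray
  11 gray
    7 gray
    7 black
  11 black
  3 gray
    6 gray
      8 gray
        4 gray
          2 gray
            2→9: 9 is gray → back edge
Back edge closes the cycle 9 → 3 → 6 → 8 → 4 → 2 → 9; its vertices are {2, 3, 4, 6, 8, 9}.

2, 3, 4, 6, 8, 9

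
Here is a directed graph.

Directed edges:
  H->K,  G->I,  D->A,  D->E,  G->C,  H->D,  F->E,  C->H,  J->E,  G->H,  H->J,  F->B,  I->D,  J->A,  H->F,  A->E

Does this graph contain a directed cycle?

DFS with white/gray/black marking, starting from G:
G gray
  C gray
    H gray
      K gray
      K black
      J gray
        A gray
          E gray
          E black
        A black
        J→E: E black — skip
      J black
      D gray
        D→A: A black — skip
        D→E: E black — skip
      D black
      F gray
        F→E: E black — skip
        B gray
        B black
      F black
    H black
  C black
  I gray
    I→D: D black — skip
  I black
  G→H: H black — skip
G black
Every edge goes to a white or black vertex — no back edge, so the graph is acyclic.

No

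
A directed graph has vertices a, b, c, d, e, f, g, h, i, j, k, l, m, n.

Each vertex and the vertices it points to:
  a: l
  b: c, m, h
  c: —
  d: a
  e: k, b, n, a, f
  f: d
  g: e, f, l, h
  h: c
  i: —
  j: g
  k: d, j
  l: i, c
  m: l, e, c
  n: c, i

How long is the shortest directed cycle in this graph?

For each vertex v, BFS finds the shortest path from v back to v.
The shortest such closed walk is e → b → m → e, length 3.

3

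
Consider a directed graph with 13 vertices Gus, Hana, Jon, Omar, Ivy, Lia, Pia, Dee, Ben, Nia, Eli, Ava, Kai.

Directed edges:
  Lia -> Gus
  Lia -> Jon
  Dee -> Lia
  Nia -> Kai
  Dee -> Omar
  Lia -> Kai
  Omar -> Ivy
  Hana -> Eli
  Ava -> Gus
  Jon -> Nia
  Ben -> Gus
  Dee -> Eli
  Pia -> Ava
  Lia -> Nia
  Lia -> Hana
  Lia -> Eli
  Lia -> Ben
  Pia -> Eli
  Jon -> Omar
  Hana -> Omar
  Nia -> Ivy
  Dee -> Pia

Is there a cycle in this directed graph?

DFS with white/gray/black marking, starting from Lia:
Lia gray
  Kai gray
  Kai black
  Nia gray
    Nia→Kai: Kai black — skip
    Ivy gray
    Ivy black
  Nia black
  Ben gray
    Gus gray
    Gus black
  Ben black
  Eli gray
  Eli black
  Hana gray
    Omar gray
      Omar→Ivy: Ivy black — skip
    Omar black
    Hana→Eli: Eli black — skip
  Hana black
  Jon gray
    Jon→Omar: Omar black — skip
    Jon→Nia: Nia black — skip
  Jon black
  Lia→Gus: Gus black — skip
Lia black
Pia gray
  Pia→Eli: Eli black — skip
  Ava gray
    Ava→Gus: Gus black — skip
  Ava black
Pia black
Dee gray
  Dee→Pia: Pia black — skip
  Dee→Omar: Omar black — skip
  Dee→Eli: Eli black — skip
  Dee→Lia: Lia black — skip
Dee black
Every edge goes to a white or black vertex — no back edge, so the graph is acyclic.

No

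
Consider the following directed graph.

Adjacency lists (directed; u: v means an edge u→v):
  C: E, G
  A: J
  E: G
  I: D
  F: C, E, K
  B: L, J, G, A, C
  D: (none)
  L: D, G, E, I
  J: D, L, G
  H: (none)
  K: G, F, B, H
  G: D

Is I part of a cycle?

I lies on a cycle iff there is a path from I back to itself.
Exploring from I, it never reaches itself; equivalently, its strongly connected component is a singleton.

No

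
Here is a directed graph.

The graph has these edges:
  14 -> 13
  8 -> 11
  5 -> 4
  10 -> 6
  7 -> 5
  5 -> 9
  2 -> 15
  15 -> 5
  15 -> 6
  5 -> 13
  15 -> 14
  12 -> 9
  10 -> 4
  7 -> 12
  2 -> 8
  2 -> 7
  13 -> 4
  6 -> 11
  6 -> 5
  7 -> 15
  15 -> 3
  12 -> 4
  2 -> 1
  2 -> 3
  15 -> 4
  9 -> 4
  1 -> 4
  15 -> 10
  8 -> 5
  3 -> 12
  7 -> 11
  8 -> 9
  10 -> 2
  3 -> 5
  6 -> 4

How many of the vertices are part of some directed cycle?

4

A vertex is on a directed cycle iff it belongs to a strongly connected component of size ≥ 2 (or has a self-loop).
The vertices on cycles are {2, 7, 10, 15} — 4 in total.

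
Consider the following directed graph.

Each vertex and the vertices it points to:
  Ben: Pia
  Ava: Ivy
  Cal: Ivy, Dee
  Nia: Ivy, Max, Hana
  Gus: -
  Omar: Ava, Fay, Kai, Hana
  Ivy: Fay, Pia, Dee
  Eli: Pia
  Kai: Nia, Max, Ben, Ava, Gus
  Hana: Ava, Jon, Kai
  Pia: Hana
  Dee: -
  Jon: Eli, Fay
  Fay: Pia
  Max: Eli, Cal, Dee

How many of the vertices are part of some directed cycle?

12

A vertex is on a directed cycle iff it belongs to a strongly connected component of size ≥ 2 (or has a self-loop).
The vertices on cycles are {Ava, Ben, Cal, Eli, Fay, Ivy, Jon, Kai, Max, Nia, Pia, Hana} — 12 in total.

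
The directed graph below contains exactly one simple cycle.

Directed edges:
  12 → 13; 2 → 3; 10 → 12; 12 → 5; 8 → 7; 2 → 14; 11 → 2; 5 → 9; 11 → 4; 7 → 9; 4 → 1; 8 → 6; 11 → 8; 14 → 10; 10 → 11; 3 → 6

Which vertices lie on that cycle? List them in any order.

2, 10, 11, 14

DFS with gray/black marking from 10:
10 gray
  12 gray
    5 gray
      9 gray
      9 black
    5 black
    13 gray
    13 black
  12 black
  11 gray
    8 gray
      7 gray
        7→9: 9 black — skip
      7 black
      6 gray
      6 black
    8 black
    4 gray
      1 gray
      1 black
    4 black
    2 gray
      3 gray
        3→6: 6 black — skip
      3 black
      14 gray
        14→10: 10 is gray → back edge
Back edge closes the cycle 10 → 11 → 2 → 14 → 10; its vertices are {2, 10, 11, 14}.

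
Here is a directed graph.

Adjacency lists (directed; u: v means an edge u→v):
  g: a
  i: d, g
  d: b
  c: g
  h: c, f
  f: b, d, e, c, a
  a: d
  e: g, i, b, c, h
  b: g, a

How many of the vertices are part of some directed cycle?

A vertex is on a directed cycle iff it belongs to a strongly connected component of size ≥ 2 (or has a self-loop).
The vertices on cycles are {a, b, d, e, f, g, h} — 7 in total.

7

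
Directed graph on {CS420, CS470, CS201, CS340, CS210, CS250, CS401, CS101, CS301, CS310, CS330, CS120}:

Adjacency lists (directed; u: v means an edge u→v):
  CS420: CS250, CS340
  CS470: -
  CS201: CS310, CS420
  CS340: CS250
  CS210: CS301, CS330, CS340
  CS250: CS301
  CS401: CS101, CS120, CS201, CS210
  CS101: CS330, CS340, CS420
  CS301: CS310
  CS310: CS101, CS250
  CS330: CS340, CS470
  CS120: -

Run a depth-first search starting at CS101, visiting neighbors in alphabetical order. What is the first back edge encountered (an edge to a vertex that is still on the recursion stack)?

DFS from CS101 (visiting neighbors in alphabetical order); mark gray on enter, black on exit:
CS101 gray
  CS330 gray
    CS340 gray
      CS250 gray
        CS301 gray
          CS310 gray
            CS310→CS101: CS101 is gray → back edge
First back edge: CS310 → CS101.

CS310→CS101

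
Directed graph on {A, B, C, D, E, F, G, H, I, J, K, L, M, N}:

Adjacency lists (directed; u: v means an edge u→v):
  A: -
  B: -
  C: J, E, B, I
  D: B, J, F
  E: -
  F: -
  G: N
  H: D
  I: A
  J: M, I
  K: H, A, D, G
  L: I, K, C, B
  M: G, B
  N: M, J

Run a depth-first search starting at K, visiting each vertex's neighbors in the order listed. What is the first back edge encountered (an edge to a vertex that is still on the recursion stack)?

DFS from K (visiting each vertex's neighbors in the order listed); mark gray on enter, black on exit:
K gray
  H gray
    D gray
      B gray
      B black
      J gray
        M gray
          G gray
            N gray
              N→M: M is gray → back edge
First back edge: N → M.

N->M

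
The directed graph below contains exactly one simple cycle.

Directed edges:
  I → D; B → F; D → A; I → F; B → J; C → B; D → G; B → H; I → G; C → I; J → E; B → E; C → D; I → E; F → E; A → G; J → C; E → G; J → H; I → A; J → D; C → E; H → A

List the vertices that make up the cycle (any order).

DFS with gray/black marking from C:
C gray
  I gray
    A gray
      G gray
      G black
    A black
    D gray
      D→G: G black — skip
      D→A: A black — skip
    D black
    I→G: G black — skip
    E gray
      E→G: G black — skip
    E black
    F gray
      F→E: E black — skip
    F black
  I black
  C→D: D black — skip
  C→E: E black — skip
  B gray
    B→E: E black — skip
    J gray
      J→D: D black — skip
      J→E: E black — skip
      H gray
        H→A: A black — skip
      H black
      J→C: C is gray → back edge
Back edge closes the cycle C → B → J → C; its vertices are {B, C, J}.

B, C, J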